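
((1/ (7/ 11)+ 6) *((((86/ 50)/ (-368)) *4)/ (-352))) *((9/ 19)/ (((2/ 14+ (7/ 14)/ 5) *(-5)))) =-20511/ 130750400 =-0.00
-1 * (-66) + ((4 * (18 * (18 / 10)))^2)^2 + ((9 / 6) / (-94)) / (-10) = 66296098335591 / 235000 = 282111056.75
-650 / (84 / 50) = -8125 / 21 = -386.90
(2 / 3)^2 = 4 / 9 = 0.44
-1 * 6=-6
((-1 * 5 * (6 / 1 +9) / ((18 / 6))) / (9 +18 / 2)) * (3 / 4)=-25 / 24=-1.04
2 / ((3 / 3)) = 2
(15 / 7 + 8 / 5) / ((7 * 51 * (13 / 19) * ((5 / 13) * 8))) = 2489 / 499800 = 0.00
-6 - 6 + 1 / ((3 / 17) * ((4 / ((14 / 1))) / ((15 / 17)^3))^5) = 2388570453144891215139 / 5388090449900829728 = 443.31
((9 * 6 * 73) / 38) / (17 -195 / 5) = -1971 / 418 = -4.72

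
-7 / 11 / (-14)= 1 / 22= 0.05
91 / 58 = 1.57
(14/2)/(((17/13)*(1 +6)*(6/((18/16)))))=0.14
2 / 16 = 0.12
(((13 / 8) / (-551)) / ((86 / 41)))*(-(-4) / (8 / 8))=-533 / 94772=-0.01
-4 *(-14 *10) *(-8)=-4480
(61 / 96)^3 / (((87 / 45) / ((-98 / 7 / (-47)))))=7944335 / 200982528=0.04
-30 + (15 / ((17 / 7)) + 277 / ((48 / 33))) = 45319 / 272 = 166.61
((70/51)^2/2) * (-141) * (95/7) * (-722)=1128305500/867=1301390.43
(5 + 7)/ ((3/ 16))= 64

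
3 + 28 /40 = 37 /10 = 3.70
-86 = -86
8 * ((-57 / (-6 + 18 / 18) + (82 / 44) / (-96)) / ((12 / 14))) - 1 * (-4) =872933 / 7920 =110.22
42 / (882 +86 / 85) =1785 / 37528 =0.05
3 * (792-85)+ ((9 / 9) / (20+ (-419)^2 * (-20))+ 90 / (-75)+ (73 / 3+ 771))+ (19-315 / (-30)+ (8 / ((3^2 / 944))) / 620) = 961987223027 / 326541600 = 2945.99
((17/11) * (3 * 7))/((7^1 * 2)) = 51/22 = 2.32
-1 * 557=-557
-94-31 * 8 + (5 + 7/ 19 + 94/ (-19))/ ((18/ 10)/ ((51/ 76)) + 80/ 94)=-22923452/ 67051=-341.88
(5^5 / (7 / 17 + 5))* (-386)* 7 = -71771875 / 46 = -1560258.15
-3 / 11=-0.27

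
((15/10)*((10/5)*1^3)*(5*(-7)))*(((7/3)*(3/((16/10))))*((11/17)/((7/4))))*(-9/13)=51975/442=117.59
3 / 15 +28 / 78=109 / 195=0.56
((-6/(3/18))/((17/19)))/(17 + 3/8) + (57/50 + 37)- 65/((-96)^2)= 19500169853/544435200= 35.82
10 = 10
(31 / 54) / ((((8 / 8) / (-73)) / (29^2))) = -1903183 / 54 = -35244.13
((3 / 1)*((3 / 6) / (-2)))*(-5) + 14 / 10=5.15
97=97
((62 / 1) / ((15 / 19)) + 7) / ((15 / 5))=1283 / 45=28.51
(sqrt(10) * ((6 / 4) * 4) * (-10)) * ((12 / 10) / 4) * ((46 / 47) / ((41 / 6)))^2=-1371168 * sqrt(10) / 3713329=-1.17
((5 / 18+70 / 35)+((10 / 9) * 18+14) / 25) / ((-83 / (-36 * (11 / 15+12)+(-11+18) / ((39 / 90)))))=2614289 / 134875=19.38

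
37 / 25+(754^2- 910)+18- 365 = 14181512 / 25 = 567260.48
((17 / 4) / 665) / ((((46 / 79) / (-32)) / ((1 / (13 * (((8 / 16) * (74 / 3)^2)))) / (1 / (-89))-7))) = 671389874 / 272205115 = 2.47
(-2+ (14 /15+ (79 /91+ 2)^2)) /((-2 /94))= -41797993 /124215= -336.50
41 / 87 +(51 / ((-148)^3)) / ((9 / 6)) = 0.47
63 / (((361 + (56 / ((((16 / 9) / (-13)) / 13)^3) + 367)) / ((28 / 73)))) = -129024 / 256864407449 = -0.00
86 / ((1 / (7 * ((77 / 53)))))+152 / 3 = 147118 / 159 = 925.27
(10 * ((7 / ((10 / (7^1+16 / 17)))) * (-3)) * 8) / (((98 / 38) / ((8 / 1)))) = -492480 / 119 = -4138.49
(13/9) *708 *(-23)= -70564/3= -23521.33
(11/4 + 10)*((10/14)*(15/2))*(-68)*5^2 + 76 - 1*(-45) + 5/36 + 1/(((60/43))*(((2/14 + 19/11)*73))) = -512122243783/4415040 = -115994.93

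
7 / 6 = 1.17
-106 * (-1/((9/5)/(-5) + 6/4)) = 5300/57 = 92.98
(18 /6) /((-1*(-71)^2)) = -3 /5041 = -0.00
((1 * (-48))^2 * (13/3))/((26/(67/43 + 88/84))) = 301184/301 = 1000.61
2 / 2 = 1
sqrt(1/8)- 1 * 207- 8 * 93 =-951 + sqrt(2)/4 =-950.65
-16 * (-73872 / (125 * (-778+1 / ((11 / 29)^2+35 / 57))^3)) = -56684948501161230336 / 2808699494292710805284875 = -0.00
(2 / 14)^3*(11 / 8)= 11 / 2744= 0.00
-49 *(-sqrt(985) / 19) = 49 *sqrt(985) / 19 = 80.94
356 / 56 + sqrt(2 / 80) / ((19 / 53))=53 * sqrt(10) / 380 + 89 / 14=6.80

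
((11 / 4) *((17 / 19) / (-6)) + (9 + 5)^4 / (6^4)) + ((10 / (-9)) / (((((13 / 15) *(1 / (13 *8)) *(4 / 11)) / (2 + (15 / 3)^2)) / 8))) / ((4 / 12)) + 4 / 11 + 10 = -32173280699 / 135432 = -237560.40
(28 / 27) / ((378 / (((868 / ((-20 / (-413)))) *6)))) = 358484 / 1215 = 295.05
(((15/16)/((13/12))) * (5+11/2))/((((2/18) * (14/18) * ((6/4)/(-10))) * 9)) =-2025/26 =-77.88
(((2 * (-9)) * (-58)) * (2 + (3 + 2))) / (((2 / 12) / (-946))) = -41480208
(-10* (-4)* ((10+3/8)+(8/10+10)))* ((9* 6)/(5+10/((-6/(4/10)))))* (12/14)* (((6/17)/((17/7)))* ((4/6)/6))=548856/3757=146.09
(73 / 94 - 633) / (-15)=59429 / 1410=42.15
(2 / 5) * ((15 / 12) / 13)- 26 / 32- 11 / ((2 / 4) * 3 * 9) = -8923 / 5616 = -1.59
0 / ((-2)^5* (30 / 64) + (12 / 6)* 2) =0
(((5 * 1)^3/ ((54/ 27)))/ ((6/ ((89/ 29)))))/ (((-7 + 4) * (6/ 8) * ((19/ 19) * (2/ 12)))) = -85.25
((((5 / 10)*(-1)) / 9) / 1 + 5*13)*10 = 5845 / 9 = 649.44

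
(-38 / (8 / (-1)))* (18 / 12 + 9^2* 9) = 27759 / 8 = 3469.88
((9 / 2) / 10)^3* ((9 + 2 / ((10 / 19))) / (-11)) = -729 / 6875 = -0.11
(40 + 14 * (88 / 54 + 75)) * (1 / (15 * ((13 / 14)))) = 79.89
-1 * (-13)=13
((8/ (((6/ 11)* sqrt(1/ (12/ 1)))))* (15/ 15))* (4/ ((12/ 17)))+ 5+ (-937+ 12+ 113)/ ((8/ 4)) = -401+ 1496* sqrt(3)/ 9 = -113.09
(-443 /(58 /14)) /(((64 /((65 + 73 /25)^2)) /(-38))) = 42468874119 /145000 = 292888.79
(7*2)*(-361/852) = -2527/426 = -5.93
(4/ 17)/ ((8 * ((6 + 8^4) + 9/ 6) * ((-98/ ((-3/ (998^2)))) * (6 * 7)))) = 1/ 190655153408272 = 0.00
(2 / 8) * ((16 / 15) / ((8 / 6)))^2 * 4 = 16 / 25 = 0.64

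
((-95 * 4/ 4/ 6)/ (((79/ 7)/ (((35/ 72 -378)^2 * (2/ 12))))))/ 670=-98261299213/ 1975601664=-49.74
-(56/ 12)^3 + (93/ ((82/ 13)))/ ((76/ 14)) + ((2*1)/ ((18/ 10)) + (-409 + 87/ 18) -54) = -46774801/ 84132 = -555.97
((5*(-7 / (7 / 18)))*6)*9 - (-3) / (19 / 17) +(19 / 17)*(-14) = -1573967 / 323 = -4872.96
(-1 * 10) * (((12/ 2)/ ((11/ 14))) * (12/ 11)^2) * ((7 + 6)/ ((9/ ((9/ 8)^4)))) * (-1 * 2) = 8955765/ 21296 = 420.54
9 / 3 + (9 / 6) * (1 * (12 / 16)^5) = 6873 / 2048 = 3.36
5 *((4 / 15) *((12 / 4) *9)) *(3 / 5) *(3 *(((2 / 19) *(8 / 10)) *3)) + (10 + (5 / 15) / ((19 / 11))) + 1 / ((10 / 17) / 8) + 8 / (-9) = 167899 / 4275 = 39.27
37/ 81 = 0.46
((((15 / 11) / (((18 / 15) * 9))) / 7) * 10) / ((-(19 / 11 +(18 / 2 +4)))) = -125 / 10206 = -0.01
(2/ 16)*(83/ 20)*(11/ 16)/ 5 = 913/ 12800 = 0.07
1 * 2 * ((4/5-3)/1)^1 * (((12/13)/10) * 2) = -264/325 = -0.81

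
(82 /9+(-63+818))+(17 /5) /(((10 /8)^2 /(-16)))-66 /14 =5706074 /7875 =724.58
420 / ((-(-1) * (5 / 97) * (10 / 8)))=32592 / 5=6518.40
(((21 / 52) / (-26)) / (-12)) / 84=0.00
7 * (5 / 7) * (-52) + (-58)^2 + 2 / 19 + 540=69238 / 19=3644.11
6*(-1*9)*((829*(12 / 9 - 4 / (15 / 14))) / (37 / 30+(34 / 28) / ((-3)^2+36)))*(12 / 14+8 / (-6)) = -16115760 / 397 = -40593.85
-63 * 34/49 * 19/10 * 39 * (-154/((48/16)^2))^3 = 16228419.61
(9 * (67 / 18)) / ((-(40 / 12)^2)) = -603 / 200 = -3.02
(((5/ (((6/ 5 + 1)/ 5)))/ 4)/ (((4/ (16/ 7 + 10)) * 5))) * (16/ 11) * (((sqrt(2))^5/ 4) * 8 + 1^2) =2150/ 847 + 17200 * sqrt(2)/ 847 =31.26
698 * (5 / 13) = 3490 / 13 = 268.46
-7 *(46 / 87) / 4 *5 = -4.63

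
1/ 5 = 0.20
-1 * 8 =-8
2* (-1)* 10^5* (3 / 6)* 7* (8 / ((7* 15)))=-160000 / 3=-53333.33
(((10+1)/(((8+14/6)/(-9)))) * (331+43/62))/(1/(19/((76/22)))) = -67185855/3844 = -17478.11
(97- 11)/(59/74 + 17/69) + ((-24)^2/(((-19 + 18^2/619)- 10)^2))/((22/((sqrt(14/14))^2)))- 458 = -6840409090797082/18213575670851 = -375.57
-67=-67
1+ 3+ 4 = 8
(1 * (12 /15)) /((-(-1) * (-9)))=-4 /45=-0.09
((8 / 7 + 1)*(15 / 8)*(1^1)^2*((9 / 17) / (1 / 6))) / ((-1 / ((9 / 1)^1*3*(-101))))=16566525 / 476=34803.62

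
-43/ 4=-10.75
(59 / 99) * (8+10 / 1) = 118 / 11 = 10.73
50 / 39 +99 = 3911 / 39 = 100.28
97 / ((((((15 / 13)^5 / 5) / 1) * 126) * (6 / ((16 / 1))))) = 144061684 / 28704375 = 5.02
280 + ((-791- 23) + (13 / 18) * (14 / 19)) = -91223 / 171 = -533.47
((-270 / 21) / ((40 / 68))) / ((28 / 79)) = -12087 / 196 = -61.67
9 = 9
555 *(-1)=-555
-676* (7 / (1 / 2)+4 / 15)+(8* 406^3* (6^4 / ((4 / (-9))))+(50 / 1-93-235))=-1561189458370.27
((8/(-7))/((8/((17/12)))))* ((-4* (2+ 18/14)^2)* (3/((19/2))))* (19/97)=17986/33271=0.54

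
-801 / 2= -400.50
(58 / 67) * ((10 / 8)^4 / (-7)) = -18125 / 60032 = -0.30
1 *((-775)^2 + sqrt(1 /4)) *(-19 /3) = -7607923 /2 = -3803961.50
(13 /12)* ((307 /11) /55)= 3991 /7260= 0.55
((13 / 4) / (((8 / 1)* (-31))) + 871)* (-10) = -4320095 / 496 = -8709.87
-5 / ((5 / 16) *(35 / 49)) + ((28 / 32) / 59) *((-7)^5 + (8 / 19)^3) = -4397348711 / 16187240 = -271.66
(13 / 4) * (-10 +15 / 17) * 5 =-10075 / 68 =-148.16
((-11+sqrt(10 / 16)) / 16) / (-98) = 11 / 1568-sqrt(10) / 6272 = 0.01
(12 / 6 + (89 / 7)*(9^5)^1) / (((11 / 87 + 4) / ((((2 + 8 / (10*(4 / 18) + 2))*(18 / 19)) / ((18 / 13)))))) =439843355250 / 907193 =484839.89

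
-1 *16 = -16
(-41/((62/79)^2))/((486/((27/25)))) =-255881/1729800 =-0.15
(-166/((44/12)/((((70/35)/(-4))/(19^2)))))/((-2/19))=-249/418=-0.60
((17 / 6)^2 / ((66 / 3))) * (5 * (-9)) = -1445 / 88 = -16.42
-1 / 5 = -0.20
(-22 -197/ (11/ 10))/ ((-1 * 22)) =1106/ 121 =9.14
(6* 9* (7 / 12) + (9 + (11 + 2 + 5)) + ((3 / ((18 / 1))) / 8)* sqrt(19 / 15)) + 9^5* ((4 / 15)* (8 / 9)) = sqrt(285) / 720 + 140553 / 10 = 14055.32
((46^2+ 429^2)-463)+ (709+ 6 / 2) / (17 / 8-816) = 1209047938 / 6511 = 185693.13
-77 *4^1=-308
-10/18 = -5/9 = -0.56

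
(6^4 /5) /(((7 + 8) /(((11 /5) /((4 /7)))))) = 8316 /125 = 66.53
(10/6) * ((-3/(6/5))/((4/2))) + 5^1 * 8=455/12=37.92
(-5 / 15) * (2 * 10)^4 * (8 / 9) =-1280000 / 27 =-47407.41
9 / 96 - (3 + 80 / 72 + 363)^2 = -349325069 / 2592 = -134770.47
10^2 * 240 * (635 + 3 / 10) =15247200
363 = 363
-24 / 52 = -6 / 13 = -0.46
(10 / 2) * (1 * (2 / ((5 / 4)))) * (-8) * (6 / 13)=-384 / 13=-29.54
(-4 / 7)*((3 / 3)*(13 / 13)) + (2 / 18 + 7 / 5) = 296 / 315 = 0.94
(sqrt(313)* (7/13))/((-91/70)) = -70* sqrt(313)/169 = -7.33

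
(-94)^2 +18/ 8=35353/ 4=8838.25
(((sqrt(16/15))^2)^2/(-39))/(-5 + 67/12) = -1024/20475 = -0.05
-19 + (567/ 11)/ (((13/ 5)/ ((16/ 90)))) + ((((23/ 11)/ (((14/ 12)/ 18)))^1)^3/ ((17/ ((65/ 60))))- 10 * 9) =205212239915/ 100893793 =2033.94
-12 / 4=-3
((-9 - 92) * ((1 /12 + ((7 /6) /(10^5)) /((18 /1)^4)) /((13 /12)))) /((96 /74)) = -19614765626159 /3275251200000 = -5.99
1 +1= 2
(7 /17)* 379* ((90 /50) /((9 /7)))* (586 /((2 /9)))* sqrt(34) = 48971727* sqrt(34) /85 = 3359432.76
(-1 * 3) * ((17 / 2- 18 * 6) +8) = 549 / 2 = 274.50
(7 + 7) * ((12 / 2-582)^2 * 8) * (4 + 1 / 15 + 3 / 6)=848461824 / 5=169692364.80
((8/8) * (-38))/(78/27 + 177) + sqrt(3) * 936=-342/1619 + 936 * sqrt(3)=1620.99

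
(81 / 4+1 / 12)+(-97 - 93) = -509 / 3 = -169.67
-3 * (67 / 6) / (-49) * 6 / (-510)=-67 / 8330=-0.01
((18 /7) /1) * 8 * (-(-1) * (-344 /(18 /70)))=-27520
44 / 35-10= -306 / 35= -8.74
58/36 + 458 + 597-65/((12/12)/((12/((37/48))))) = 29783/666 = 44.72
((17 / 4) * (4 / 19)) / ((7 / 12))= 204 / 133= 1.53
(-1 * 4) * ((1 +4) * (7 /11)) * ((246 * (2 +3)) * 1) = -172200 /11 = -15654.55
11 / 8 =1.38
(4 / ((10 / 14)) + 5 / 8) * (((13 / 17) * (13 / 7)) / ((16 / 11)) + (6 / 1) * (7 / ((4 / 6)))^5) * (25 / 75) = 30254037757 / 19040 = 1588972.57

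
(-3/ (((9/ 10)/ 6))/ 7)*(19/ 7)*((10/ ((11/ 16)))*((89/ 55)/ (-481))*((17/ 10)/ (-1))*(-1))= 0.65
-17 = -17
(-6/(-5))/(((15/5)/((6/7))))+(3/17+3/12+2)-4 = -2929/2380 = -1.23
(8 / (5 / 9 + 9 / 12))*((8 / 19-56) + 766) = 3887424 / 893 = 4353.22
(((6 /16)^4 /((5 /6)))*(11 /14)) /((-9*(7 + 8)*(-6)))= 0.00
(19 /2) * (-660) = -6270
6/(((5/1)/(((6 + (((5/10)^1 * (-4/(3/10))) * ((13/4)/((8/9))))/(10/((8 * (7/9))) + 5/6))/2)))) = -2.39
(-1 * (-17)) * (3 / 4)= 51 / 4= 12.75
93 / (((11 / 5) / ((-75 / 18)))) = -3875 / 22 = -176.14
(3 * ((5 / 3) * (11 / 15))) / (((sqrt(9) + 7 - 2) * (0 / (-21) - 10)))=-11 / 240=-0.05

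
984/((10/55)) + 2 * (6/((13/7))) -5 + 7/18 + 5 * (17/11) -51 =13823867/2574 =5370.58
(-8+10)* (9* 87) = 1566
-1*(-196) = 196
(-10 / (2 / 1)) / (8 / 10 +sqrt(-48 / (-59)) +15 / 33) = -373175 / 45233 +60500 * sqrt(177) / 135699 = -2.32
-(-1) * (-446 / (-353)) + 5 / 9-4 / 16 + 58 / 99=301225 / 139788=2.15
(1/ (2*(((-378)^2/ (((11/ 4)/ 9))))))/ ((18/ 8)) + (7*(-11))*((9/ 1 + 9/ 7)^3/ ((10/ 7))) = -6788295714761/ 115736040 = -58653.26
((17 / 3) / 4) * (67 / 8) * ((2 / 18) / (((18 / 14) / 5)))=39865 / 7776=5.13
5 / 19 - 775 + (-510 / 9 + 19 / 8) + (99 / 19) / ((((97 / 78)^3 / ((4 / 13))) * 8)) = -344980796149 / 416178888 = -828.92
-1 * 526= -526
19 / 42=0.45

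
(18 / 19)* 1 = 18 / 19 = 0.95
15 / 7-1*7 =-34 / 7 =-4.86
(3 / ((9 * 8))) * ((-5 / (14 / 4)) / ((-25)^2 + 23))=-5 / 54432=-0.00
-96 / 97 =-0.99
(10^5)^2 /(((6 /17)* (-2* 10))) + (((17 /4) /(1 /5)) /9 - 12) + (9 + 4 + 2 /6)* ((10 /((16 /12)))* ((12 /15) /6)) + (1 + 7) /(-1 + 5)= -50999999795 /36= -1416666660.97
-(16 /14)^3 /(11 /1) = -512 /3773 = -0.14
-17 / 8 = -2.12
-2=-2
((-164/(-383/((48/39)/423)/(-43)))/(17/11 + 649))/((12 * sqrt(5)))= -77572 * sqrt(5)/56517649695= -0.00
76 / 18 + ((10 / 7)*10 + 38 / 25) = 31544 / 1575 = 20.03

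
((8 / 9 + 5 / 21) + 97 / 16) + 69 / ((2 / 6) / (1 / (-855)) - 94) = 2677061 / 382032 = 7.01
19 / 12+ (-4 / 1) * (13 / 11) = -415 / 132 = -3.14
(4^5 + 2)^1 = 1026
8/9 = 0.89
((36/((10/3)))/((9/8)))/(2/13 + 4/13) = 104/5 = 20.80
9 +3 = 12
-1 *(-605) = 605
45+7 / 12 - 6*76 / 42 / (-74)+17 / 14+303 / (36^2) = 5278667 / 111888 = 47.18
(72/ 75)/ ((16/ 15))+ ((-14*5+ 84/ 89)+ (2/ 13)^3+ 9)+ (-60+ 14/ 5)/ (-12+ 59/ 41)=-45496323473/ 846657890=-53.74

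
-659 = -659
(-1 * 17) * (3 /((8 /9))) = -459 /8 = -57.38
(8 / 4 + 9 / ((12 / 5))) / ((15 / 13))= 299 / 60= 4.98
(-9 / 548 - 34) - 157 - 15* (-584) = 4695803 / 548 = 8568.98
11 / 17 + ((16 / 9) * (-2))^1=-2.91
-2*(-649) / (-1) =-1298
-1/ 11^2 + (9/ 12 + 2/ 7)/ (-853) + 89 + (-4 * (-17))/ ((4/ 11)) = 797602671/ 2889964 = 275.99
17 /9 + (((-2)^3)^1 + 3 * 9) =188 /9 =20.89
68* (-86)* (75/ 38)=-11542.11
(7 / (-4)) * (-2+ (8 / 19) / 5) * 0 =0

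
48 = 48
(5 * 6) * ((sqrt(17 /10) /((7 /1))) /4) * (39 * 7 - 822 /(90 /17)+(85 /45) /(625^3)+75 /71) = 4632971191708 * sqrt(170) /364013671875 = 165.95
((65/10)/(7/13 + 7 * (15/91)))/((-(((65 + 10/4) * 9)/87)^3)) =-0.01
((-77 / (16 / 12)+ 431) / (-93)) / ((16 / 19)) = -28367 / 5952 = -4.77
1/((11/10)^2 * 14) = 50/847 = 0.06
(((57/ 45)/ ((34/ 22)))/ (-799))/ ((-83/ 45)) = 0.00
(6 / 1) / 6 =1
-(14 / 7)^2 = -4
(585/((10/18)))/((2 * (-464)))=-1053/928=-1.13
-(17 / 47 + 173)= -8148 / 47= -173.36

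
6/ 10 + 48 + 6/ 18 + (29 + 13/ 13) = 1184/ 15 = 78.93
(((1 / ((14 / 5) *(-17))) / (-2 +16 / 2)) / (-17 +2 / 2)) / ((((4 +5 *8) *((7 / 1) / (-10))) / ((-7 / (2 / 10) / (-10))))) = -25 / 1005312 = -0.00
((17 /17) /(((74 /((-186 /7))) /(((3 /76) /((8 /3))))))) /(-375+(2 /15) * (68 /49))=87885 /6197400544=0.00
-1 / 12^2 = -1 / 144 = -0.01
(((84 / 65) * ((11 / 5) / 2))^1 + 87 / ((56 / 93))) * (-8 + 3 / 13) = -1133.56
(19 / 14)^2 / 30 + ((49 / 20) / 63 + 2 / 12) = 4709 / 17640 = 0.27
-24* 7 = -168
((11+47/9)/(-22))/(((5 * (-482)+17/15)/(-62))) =-22630/1192389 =-0.02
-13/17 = -0.76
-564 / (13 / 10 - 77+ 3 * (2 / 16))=22560 / 3013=7.49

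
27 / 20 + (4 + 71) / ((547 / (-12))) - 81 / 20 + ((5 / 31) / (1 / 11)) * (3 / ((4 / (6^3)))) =48000861 / 169570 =283.07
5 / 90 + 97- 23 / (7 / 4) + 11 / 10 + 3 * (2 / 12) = 85.51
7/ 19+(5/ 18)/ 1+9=3299/ 342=9.65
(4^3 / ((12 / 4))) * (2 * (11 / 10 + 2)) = 1984 / 15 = 132.27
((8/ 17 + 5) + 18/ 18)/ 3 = 2.16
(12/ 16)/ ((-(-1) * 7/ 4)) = 3/ 7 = 0.43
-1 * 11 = -11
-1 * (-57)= 57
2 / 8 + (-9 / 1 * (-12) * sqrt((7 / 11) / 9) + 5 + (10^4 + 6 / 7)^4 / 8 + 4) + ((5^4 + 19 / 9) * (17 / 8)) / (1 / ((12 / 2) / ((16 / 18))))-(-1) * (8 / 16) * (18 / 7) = 36 * sqrt(77) / 11 + 24018233058633462027 / 19208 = 1250428626542795.38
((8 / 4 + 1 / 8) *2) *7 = 29.75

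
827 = 827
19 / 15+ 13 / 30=17 / 10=1.70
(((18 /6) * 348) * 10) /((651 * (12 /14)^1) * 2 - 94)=5220 /511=10.22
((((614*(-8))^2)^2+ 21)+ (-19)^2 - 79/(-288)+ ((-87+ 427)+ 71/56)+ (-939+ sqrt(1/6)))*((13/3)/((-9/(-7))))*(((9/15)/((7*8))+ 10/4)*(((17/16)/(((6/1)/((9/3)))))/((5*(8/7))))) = 1087541*sqrt(6)/8294400+ 182335637165727684022319/398131200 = 457978769726481.65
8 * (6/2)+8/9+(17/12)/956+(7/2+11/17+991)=596795339/585072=1020.04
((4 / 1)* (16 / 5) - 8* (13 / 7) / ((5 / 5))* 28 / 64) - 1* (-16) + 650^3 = 2746250223 / 10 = 274625022.30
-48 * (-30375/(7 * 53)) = 1458000/371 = 3929.92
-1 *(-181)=181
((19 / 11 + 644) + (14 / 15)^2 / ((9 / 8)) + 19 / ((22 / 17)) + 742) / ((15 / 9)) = 62511821 / 74250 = 841.91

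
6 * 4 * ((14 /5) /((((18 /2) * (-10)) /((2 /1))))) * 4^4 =-28672 /75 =-382.29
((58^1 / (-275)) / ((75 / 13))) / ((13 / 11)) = -58 / 1875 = -0.03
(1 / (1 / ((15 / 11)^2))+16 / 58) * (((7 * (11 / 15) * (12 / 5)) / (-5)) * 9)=-1888236 / 39875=-47.35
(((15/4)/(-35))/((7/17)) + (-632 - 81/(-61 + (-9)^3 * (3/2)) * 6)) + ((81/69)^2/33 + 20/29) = -48198100862117/76370627564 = -631.11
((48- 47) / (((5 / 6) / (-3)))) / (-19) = 0.19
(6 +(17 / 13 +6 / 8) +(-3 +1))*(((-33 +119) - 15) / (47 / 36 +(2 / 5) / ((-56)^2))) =394518600 / 1197677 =329.40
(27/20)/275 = 27/5500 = 0.00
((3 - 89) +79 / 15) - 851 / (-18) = -3011 / 90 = -33.46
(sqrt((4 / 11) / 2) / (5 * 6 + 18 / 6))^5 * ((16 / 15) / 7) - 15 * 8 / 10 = -12 + 64 * sqrt(22) / 5469366848715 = -12.00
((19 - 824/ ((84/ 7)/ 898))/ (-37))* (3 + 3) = 369862/ 37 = 9996.27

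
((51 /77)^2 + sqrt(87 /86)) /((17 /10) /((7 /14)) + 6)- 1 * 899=-250505032 /278663 + 5 * sqrt(7482) /4042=-898.85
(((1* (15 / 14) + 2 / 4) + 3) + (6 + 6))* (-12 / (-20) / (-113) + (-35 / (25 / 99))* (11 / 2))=-9992298 / 791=-12632.49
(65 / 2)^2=4225 / 4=1056.25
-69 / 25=-2.76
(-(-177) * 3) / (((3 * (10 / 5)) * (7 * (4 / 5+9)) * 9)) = 295 / 2058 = 0.14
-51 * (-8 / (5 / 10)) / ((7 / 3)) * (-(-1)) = 2448 / 7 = 349.71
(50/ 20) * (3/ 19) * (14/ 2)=105/ 38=2.76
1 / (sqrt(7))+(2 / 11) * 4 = sqrt(7) / 7+8 / 11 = 1.11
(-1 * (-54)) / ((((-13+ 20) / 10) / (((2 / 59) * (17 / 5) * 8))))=71.13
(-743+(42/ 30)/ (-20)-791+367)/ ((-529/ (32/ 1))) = 933656/ 13225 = 70.60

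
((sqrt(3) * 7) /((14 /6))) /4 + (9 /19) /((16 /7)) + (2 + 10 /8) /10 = 809 /1520 + 3 * sqrt(3) /4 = 1.83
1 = 1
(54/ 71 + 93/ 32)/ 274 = 8331/ 622528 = 0.01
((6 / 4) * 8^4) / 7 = 6144 / 7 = 877.71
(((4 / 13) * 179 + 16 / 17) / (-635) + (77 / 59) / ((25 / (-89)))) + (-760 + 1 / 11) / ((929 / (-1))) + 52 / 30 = -2770584193472 / 1269163778025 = -2.18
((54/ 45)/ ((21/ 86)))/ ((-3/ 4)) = -688/ 105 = -6.55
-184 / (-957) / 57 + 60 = 3273124 / 54549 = 60.00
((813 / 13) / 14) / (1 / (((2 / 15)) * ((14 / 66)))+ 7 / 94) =38211 / 303082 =0.13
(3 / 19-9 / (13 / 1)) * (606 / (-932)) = 19998 / 57551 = 0.35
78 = 78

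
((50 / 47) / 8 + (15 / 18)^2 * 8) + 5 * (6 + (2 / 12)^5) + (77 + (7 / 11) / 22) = 4984632571 / 44222112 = 112.72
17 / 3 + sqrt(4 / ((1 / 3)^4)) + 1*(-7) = 50 / 3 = 16.67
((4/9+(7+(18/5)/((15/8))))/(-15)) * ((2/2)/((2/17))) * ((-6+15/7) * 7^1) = 35819/250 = 143.28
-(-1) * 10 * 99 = 990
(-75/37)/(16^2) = -0.01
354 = 354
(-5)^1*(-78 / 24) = 65 / 4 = 16.25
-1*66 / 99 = -2 / 3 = -0.67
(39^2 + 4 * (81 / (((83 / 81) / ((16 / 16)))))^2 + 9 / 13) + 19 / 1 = 2376409273 / 89557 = 26535.16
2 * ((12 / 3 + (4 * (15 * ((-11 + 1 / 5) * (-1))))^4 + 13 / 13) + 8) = 352638738458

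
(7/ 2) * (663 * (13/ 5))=60333/ 10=6033.30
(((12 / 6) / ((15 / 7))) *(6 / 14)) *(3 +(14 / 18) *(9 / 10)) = 37 / 25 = 1.48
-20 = -20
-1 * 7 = -7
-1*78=-78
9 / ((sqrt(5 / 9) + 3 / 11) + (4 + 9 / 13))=1644786 / 886931-552123 * sqrt(5) / 4434655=1.58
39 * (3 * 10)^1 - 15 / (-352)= 411855 / 352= 1170.04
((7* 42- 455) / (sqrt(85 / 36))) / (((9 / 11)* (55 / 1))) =-322* sqrt(85) / 1275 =-2.33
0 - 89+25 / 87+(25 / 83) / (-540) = -23061529 / 259956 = -88.71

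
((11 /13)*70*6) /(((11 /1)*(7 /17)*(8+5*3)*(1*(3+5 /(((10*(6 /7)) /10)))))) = 0.39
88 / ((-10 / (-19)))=836 / 5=167.20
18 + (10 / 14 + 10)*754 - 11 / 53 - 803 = 2705838 / 371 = 7293.36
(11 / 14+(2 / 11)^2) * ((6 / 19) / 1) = 219 / 847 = 0.26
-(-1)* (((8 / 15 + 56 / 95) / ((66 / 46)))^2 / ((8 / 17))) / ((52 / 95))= 2.38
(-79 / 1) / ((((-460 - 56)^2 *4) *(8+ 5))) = -79 / 13845312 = -0.00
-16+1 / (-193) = -3089 / 193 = -16.01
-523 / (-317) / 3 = 523 / 951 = 0.55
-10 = -10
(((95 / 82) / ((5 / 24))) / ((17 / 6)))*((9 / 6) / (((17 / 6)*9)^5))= 2432 / 8906762961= 0.00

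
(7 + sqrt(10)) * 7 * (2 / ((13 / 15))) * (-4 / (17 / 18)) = -105840 / 221 - 15120 * sqrt(10) / 221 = -695.27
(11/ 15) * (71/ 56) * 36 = 2343/ 70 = 33.47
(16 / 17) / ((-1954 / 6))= -48 / 16609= -0.00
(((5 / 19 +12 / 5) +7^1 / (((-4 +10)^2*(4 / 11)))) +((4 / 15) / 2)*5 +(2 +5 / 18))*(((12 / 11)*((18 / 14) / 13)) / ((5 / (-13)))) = -252081 / 146300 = -1.72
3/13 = 0.23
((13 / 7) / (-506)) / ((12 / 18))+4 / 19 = 27595 / 134596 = 0.21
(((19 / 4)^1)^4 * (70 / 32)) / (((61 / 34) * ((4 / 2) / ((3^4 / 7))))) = 897260085 / 249856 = 3591.11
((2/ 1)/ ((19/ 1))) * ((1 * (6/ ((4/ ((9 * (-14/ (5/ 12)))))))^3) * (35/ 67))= -163326699648/ 31825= -5132025.13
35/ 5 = 7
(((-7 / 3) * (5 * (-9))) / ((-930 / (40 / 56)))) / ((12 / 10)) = -25 / 372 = -0.07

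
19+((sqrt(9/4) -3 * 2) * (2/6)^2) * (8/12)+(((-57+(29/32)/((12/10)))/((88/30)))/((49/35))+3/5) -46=-11954137/295680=-40.43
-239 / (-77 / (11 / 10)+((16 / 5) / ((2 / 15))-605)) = 0.37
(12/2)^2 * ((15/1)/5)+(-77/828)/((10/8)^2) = 558592/5175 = 107.94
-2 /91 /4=-1 /182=-0.01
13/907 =0.01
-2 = -2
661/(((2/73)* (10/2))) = 48253/10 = 4825.30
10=10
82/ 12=41/ 6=6.83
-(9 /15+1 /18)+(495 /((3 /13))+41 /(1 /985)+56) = 3832681 /90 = 42585.34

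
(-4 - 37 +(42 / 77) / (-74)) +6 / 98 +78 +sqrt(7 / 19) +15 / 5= sqrt(133) / 19 +798794 / 19943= 40.66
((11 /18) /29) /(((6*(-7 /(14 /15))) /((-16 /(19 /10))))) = 176 /44631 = 0.00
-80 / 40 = -2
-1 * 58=-58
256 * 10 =2560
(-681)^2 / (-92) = -463761 / 92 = -5040.88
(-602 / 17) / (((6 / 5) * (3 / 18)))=-3010 / 17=-177.06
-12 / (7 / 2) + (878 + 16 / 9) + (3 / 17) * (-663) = 47839 / 63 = 759.35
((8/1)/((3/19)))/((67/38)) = 28.74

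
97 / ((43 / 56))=5432 / 43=126.33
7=7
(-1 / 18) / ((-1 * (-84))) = -1 / 1512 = -0.00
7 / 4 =1.75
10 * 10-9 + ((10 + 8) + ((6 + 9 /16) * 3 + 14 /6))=6289 /48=131.02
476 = 476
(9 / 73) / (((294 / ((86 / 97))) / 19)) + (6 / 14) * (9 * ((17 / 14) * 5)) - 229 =-142656005 / 693938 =-205.57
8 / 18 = 4 / 9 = 0.44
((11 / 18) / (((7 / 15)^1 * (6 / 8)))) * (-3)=-110 / 21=-5.24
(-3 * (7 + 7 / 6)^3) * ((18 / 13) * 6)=-352947 / 26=-13574.88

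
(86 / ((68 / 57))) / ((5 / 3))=7353 / 170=43.25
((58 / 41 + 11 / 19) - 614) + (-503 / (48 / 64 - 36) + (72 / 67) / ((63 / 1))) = -30791234213 / 51514491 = -597.72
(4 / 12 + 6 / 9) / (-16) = -0.06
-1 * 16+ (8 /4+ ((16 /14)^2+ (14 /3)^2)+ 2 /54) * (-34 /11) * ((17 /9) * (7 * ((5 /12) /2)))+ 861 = 141704965 /224532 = 631.11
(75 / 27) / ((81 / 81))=25 / 9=2.78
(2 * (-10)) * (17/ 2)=-170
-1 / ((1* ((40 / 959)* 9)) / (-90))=959 / 4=239.75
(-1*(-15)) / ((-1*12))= -5 / 4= -1.25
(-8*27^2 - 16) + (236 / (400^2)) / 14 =-3274879941 / 560000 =-5848.00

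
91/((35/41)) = 533/5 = 106.60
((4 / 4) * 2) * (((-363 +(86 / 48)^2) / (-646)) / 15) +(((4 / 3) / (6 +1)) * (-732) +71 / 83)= -224563252061 / 1621408320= -138.50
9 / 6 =3 / 2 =1.50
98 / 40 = 49 / 20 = 2.45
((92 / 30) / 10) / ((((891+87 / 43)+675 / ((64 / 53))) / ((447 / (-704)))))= -147361 / 1098879375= -0.00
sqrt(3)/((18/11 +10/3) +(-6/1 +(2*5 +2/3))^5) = 2673*sqrt(3)/5929348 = 0.00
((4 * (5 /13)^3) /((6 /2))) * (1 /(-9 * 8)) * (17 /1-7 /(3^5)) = -0.02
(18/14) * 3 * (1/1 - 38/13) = -675/91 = -7.42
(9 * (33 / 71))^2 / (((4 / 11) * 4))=970299 / 80656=12.03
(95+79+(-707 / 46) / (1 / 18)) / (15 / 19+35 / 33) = -1480347 / 26680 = -55.49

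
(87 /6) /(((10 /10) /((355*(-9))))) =-92655 /2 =-46327.50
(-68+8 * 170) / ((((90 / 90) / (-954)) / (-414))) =510283152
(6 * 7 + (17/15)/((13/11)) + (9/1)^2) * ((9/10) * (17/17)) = 36258/325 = 111.56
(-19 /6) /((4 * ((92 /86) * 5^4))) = -817 /690000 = -0.00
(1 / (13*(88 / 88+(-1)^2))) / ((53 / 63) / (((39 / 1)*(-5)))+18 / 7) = 945 / 63074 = 0.01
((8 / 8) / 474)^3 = 0.00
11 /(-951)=-11 /951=-0.01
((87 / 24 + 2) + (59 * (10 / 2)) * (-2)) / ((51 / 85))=-23375 / 24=-973.96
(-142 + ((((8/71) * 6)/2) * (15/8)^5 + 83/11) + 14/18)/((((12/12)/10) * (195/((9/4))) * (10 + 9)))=-3623124569/4740882432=-0.76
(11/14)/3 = 11/42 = 0.26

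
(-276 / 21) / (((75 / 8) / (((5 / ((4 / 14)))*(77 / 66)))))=-1288 / 45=-28.62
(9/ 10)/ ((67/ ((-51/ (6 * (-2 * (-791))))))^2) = 2601/ 449389121440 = 0.00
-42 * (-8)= 336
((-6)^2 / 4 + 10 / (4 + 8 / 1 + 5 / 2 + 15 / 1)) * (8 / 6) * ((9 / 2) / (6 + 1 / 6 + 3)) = 19836 / 3245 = 6.11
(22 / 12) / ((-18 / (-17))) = 187 / 108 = 1.73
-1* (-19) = 19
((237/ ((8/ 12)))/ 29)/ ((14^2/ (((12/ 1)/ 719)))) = 2133/ 2043398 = 0.00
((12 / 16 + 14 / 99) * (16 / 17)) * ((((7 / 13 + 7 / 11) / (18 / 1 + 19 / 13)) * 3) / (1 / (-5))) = -395360 / 520421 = -0.76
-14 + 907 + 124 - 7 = 1010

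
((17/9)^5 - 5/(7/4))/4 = 5.30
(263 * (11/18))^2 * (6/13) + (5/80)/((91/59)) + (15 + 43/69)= 10794013063/904176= 11937.96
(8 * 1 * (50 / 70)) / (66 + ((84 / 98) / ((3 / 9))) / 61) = 61 / 705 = 0.09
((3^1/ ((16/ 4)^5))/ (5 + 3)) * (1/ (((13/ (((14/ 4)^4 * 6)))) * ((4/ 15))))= 324135/ 3407872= 0.10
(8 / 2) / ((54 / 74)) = 148 / 27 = 5.48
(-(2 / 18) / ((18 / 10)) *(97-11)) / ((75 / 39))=-1118 / 405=-2.76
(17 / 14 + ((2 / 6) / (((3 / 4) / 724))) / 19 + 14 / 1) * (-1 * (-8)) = 307868 / 1197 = 257.20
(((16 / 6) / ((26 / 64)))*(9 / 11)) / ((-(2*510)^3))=-4 / 790378875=-0.00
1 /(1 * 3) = 1 /3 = 0.33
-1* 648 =-648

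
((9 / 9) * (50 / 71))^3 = 125000 / 357911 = 0.35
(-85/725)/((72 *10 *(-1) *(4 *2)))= 17/835200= 0.00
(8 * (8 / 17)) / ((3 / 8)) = 512 / 51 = 10.04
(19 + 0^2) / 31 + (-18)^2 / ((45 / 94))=104999 / 155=677.41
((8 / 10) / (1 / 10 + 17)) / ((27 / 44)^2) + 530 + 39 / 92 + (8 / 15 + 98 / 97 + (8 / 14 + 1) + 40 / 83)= 1726190135246161 / 3231687340980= 534.15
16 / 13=1.23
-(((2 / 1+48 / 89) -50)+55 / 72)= 299233 / 6408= 46.70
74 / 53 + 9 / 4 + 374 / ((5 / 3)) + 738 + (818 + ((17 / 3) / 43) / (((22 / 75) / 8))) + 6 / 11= 81505507 / 45580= 1788.19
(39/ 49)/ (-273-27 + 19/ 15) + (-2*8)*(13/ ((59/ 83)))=-3790673731/ 12954571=-292.61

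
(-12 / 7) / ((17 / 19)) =-228 / 119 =-1.92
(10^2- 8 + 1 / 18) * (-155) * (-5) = 1284175 / 18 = 71343.06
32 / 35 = 0.91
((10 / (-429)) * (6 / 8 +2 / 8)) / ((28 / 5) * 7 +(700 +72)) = -0.00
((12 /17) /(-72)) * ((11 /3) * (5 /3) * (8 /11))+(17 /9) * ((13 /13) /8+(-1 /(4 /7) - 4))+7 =-13471 /3672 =-3.67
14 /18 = 7 /9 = 0.78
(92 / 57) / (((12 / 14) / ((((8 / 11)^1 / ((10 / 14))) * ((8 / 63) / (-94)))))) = -10304 / 3978315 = -0.00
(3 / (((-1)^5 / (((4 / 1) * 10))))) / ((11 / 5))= -600 / 11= -54.55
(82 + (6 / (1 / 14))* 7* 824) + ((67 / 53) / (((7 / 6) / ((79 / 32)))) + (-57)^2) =2895851927 / 5936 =487845.68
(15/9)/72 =5/216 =0.02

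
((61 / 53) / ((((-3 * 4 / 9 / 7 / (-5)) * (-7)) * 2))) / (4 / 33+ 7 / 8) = -30195 / 13939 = -2.17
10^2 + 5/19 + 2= 1943/19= 102.26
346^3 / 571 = 72542.44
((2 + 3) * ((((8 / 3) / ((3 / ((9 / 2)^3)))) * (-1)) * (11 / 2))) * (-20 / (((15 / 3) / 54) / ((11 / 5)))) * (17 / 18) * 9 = 8997318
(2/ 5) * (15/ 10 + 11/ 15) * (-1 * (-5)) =67/ 15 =4.47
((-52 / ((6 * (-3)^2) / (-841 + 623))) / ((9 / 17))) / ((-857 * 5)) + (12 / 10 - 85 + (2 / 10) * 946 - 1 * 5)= 104445646 / 1041255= 100.31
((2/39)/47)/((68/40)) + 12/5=374032/155805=2.40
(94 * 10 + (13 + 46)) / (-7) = -999 / 7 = -142.71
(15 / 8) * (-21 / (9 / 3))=-13.12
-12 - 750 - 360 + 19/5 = -5591/5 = -1118.20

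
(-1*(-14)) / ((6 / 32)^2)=3584 / 9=398.22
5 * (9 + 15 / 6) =115 / 2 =57.50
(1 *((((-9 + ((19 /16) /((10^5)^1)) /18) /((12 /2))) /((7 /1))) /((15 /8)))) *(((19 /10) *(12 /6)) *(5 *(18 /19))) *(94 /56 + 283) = -688694349517 /1176000000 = -585.62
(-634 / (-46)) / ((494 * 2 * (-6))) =-317 / 136344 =-0.00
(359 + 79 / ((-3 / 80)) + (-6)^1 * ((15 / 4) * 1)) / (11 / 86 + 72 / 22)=-5023733 / 9651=-520.54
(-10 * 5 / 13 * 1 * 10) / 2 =-250 / 13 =-19.23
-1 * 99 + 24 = -75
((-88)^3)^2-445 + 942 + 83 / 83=464404087282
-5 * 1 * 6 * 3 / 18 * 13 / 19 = -65 / 19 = -3.42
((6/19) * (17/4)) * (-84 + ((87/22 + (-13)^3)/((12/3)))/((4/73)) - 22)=-181526493/13376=-13571.06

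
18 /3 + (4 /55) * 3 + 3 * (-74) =-11868 /55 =-215.78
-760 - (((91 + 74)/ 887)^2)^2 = -470444890314985/ 619005459361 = -760.00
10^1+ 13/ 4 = 53/ 4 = 13.25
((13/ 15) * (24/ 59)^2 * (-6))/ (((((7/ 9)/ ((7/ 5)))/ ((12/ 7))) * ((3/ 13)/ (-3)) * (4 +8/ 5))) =5256576/ 852845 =6.16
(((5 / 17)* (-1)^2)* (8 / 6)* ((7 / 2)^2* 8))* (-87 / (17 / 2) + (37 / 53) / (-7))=-18251240 / 45951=-397.19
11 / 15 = 0.73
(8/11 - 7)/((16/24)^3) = -21.17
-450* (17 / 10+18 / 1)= -8865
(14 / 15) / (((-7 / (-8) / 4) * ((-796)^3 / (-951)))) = 317 / 39402995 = 0.00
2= 2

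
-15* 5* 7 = -525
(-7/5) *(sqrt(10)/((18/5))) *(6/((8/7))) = -49 *sqrt(10)/24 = -6.46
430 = 430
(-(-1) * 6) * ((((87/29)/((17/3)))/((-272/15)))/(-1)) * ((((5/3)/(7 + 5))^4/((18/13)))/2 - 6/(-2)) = 907033265/1725898752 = 0.53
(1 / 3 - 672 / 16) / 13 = -125 / 39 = -3.21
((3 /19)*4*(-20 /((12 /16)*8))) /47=-40 /893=-0.04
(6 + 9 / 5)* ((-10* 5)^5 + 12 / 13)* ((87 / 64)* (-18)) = 2385703117953 / 40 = 59642577948.82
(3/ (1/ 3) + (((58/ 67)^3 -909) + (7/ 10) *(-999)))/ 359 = -4808151539/ 1079739170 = -4.45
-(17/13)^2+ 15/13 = -94/169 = -0.56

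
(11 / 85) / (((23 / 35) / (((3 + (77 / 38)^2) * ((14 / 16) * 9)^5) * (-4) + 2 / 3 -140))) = -2352744142120141 / 13875707904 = -169558.49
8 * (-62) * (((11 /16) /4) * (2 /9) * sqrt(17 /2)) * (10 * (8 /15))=-1364 * sqrt(34) /27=-294.57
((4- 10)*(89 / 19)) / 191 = -0.15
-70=-70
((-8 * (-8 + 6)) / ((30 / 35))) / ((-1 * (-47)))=56 / 141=0.40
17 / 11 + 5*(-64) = -3503 / 11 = -318.45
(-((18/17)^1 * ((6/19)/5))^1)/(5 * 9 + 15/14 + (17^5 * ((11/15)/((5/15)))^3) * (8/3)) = -113400/68366556159017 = -0.00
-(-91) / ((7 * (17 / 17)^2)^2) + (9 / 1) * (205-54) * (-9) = -85604 / 7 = -12229.14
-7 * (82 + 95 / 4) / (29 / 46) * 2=-68103 / 29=-2348.38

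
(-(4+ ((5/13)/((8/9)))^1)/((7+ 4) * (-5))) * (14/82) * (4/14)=461/117260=0.00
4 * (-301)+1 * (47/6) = -7177/6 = -1196.17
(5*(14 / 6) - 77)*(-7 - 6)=2548 / 3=849.33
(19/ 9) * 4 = 76/ 9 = 8.44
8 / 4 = 2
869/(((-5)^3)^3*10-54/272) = -118184/2656250027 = -0.00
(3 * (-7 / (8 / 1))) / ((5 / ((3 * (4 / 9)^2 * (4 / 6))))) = -28 / 135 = -0.21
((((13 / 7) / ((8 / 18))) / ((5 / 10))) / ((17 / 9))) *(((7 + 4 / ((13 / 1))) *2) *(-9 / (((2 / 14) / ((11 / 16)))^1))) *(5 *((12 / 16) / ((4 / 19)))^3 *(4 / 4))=-705404766825 / 1114112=-633154.27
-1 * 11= -11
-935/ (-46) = 935/ 46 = 20.33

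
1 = 1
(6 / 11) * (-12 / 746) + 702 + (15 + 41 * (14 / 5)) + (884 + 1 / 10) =70403017 / 41030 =1715.89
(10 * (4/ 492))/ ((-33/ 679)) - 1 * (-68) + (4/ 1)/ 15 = 1351522/ 20295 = 66.59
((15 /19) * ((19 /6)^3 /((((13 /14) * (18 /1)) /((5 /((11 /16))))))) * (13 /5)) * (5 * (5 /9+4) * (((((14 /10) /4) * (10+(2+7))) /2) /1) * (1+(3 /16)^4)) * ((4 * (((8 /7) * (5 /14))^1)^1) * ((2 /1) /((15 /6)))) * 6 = 16853.97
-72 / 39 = -24 / 13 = -1.85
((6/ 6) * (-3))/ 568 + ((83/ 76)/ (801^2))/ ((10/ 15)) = -6092263/ 1154026332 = -0.01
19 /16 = 1.19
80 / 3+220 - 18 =686 / 3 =228.67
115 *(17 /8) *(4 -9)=-9775 /8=-1221.88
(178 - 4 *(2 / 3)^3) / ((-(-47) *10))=2387 / 6345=0.38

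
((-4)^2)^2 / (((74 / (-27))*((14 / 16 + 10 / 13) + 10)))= -359424 / 44807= -8.02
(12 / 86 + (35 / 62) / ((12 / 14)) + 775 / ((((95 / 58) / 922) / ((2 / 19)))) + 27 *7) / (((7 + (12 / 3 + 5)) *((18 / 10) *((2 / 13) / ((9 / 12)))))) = 17307592232515 / 2217429504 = 7805.25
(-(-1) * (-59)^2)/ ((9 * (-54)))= -3481/ 486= -7.16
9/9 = 1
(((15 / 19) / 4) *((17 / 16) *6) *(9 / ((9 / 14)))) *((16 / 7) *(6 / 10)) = 459 / 19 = 24.16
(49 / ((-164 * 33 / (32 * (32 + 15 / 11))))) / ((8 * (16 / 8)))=-17983 / 29766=-0.60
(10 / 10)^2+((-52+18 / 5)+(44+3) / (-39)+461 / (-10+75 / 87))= -204745 / 2067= -99.05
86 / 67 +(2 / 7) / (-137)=82340 / 64253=1.28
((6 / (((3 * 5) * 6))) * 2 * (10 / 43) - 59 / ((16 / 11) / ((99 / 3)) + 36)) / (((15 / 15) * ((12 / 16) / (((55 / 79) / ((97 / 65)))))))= -9689883775 / 9700415451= -1.00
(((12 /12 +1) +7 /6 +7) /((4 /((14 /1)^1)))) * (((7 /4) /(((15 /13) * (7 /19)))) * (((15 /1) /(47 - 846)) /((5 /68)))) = -105469 /2820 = -37.40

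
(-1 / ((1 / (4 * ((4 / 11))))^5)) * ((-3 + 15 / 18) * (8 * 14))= 763363328 / 483153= 1579.96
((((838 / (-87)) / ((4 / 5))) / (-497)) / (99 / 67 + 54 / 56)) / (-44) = -140365 / 622530414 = -0.00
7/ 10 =0.70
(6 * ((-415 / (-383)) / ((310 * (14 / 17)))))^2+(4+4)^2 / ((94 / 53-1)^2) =4967196647028193 / 46445615270404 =106.95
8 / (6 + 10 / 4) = 16 / 17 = 0.94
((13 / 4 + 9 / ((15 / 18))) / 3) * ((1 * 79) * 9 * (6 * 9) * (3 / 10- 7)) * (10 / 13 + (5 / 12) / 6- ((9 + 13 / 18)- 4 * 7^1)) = -239515644321 / 10400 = -23030350.42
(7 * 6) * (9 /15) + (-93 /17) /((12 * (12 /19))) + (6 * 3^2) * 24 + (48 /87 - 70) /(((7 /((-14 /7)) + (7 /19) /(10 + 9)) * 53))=392740493107 /297338160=1320.85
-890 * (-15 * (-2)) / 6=-4450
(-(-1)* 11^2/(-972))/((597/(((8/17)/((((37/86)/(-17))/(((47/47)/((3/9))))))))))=20812/1789209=0.01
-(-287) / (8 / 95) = 27265 / 8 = 3408.12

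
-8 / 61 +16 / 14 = 432 / 427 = 1.01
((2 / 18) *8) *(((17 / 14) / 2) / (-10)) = -17 / 315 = -0.05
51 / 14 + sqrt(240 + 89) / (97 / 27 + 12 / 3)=6.03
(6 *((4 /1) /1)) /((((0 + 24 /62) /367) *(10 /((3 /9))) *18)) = 11377 /270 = 42.14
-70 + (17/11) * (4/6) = -2276/33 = -68.97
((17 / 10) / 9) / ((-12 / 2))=-0.03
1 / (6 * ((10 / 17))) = 17 / 60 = 0.28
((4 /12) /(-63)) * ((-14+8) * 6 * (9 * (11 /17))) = 132 /119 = 1.11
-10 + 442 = 432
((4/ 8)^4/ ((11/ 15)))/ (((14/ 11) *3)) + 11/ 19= 0.60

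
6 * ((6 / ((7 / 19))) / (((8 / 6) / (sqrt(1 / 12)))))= 171 * sqrt(3) / 14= 21.16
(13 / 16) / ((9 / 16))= 13 / 9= 1.44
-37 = -37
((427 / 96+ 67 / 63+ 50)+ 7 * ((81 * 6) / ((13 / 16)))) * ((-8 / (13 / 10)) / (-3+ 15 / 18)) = 555948775 / 46137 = 12049.96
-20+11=-9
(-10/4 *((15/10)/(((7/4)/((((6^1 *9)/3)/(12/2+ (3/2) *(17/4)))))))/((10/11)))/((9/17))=-136/21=-6.48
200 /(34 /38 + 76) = 3800 /1461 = 2.60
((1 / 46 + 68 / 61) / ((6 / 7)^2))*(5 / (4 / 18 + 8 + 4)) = 156261 / 246928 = 0.63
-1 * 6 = -6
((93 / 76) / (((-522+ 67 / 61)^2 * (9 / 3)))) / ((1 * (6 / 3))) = 3721 / 4950545000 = 0.00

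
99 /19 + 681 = 13038 /19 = 686.21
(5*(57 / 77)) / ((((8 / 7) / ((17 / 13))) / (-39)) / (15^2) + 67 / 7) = 3270375 / 8456987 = 0.39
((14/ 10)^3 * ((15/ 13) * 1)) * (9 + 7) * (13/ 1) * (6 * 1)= 3951.36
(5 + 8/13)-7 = -18/13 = -1.38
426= 426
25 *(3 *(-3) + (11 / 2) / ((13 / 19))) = -625 / 26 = -24.04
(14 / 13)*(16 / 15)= 224 / 195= 1.15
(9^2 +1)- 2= 80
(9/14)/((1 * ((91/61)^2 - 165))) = -33489/8479576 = -0.00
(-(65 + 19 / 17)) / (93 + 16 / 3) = -3372 / 5015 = -0.67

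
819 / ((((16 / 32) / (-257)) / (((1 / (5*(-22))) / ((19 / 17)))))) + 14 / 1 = 3438.13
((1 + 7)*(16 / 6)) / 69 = 64 / 207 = 0.31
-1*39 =-39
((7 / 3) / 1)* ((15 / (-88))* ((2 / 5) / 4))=-7 / 176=-0.04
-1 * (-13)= 13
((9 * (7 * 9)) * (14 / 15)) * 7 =3704.40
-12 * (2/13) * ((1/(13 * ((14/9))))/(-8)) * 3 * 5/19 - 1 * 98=-4405087/44954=-97.99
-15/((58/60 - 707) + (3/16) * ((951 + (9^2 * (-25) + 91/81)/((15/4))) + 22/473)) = 4179600/175238351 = 0.02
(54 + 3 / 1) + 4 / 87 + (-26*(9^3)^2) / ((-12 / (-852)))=-85350482519 / 87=-981040028.95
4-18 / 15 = 14 / 5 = 2.80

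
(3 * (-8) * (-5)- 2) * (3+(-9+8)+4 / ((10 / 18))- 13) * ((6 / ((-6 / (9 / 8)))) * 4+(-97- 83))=413649 / 5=82729.80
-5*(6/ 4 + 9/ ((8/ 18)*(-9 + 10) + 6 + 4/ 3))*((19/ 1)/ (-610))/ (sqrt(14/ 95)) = 1767*sqrt(1330)/ 59780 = 1.08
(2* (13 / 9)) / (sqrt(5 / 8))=52* sqrt(10) / 45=3.65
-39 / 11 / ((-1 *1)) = 39 / 11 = 3.55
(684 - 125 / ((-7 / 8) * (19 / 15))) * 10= 1059720 / 133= 7967.82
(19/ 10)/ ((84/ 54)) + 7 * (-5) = -4729/ 140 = -33.78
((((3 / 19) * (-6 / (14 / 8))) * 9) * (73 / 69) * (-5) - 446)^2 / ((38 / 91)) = 10740882130394 / 25398877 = 422888.07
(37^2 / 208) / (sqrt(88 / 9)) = 4107*sqrt(22) / 9152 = 2.10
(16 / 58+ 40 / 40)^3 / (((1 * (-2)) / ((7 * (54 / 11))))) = -9573417 / 268279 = -35.68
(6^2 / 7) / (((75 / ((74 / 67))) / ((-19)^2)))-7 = 238493 / 11725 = 20.34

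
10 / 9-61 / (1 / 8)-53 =-4859 / 9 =-539.89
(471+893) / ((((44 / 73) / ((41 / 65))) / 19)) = 1762877 / 65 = 27121.18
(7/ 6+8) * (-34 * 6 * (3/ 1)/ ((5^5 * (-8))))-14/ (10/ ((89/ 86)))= -131627/ 107500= -1.22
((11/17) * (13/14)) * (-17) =-143/14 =-10.21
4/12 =1/3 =0.33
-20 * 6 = -120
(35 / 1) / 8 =4.38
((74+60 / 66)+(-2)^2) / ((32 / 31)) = 6727 / 88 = 76.44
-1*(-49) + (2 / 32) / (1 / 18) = 401 / 8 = 50.12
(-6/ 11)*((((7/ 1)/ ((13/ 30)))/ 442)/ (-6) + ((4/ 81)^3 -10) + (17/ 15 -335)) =5250350566051/ 27991883205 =187.57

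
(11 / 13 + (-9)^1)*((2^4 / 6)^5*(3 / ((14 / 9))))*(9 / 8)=-217088 / 91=-2385.58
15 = 15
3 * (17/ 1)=51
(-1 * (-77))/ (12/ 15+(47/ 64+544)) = 24640/ 174571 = 0.14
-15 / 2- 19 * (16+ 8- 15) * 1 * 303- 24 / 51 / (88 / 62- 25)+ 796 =-1268162427 / 24854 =-51024.48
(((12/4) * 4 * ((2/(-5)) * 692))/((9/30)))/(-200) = 1384/25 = 55.36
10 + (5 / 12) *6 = 25 / 2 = 12.50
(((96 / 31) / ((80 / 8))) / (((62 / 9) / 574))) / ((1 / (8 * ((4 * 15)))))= 11902464 / 961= 12385.50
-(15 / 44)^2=-225 / 1936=-0.12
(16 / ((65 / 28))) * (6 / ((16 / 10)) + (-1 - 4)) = -112 / 13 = -8.62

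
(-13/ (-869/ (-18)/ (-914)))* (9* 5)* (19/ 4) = 45715995/ 869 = 52607.59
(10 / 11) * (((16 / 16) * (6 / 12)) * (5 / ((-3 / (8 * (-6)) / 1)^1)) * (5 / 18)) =1000 / 99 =10.10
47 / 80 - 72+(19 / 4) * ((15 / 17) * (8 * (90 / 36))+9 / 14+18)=961183 / 9520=100.96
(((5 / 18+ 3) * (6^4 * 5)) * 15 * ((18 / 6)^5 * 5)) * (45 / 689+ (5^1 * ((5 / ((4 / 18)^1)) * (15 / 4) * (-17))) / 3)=-637589069341875 / 689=-925383264647.13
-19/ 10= -1.90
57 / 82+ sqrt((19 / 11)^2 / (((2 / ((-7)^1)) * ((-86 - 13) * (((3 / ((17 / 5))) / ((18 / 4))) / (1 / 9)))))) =19 * sqrt(19635) / 10890+ 57 / 82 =0.94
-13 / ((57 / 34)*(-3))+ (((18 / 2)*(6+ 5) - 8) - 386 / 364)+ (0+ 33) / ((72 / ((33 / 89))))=1027000189 / 11079432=92.69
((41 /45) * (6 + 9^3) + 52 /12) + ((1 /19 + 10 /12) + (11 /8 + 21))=317951 /456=697.26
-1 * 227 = -227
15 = 15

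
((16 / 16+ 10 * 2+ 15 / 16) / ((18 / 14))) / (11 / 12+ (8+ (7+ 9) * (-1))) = -819 / 340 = -2.41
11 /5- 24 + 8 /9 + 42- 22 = -41 /45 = -0.91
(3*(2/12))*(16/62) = 4/31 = 0.13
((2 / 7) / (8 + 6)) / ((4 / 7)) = 1 / 28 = 0.04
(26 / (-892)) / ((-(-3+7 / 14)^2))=26 / 5575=0.00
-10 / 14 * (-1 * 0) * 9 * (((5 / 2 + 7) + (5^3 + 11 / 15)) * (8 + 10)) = 0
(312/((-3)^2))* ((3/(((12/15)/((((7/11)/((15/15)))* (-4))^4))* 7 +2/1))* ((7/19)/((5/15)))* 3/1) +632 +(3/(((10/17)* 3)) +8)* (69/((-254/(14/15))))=22352069376397/28251524650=791.18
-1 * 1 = -1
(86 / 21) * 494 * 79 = 3356236 / 21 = 159820.76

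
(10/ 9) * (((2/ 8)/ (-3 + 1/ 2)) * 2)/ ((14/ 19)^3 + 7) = -13718/ 456813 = -0.03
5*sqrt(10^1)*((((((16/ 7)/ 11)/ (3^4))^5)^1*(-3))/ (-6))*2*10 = 52428800*sqrt(10)/ 9437972775501534957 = 0.00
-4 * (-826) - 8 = 3296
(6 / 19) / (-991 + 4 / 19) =-2 / 6275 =-0.00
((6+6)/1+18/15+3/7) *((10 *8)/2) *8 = 30528/7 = 4361.14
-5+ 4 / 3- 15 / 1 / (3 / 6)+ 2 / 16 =-805 / 24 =-33.54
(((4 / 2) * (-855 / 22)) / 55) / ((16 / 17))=-2907 / 1936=-1.50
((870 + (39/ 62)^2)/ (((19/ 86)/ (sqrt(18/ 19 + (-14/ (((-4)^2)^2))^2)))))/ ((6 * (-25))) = -47956481 * sqrt(5621017)/ 4440588800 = -25.60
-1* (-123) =123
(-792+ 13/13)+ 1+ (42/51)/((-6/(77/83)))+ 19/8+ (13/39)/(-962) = -12831375689/16288584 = -787.75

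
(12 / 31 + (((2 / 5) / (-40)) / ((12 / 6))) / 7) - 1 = -0.61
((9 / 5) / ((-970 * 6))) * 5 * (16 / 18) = -2 / 1455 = -0.00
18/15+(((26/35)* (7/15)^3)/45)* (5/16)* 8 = 182887/151875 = 1.20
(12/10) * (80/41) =96/41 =2.34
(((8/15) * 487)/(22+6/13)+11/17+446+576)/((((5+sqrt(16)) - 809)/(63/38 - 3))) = 19251829/11096000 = 1.74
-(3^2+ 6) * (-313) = 4695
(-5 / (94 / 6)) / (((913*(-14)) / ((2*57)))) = 855 / 300377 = 0.00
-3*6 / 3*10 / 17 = -60 / 17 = -3.53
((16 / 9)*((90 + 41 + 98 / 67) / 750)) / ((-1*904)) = -71 / 204417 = -0.00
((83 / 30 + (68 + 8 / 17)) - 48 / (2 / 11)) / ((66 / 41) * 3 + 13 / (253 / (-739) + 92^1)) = -38.78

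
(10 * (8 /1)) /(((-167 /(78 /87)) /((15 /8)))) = -3900 /4843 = -0.81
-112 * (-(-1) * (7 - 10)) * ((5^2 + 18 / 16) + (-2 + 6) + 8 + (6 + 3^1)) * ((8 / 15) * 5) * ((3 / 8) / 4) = 7917 / 2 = 3958.50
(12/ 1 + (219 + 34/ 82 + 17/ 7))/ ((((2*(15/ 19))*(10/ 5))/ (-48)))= -5100588/ 1435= -3554.42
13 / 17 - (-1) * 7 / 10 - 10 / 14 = 893 / 1190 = 0.75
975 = 975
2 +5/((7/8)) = 54/7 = 7.71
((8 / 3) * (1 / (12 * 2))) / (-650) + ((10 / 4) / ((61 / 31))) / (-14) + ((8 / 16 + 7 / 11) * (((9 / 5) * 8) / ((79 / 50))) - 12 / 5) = 34148925959 / 4341437100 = 7.87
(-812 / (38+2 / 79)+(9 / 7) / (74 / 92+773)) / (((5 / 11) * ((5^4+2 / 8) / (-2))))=39067582312 / 259996894675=0.15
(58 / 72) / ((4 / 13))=377 / 144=2.62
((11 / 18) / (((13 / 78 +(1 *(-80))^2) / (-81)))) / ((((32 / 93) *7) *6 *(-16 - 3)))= 837 / 29715392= 0.00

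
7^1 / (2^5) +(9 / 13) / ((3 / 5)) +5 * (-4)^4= 533051 / 416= 1281.37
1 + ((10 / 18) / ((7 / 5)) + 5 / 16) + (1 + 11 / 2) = 8275 / 1008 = 8.21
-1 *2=-2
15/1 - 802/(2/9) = -3594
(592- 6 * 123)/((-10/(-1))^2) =-1.46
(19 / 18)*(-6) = -19 / 3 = -6.33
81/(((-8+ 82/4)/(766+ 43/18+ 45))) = 131769/25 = 5270.76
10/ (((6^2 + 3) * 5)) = 2/ 39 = 0.05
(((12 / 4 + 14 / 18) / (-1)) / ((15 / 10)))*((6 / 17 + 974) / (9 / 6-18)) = 132512 / 891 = 148.72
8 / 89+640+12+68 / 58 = 1686070 / 2581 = 653.26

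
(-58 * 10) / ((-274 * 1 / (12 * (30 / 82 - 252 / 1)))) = -35903160 / 5617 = -6391.87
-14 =-14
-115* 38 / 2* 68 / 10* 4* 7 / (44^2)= -52003 / 242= -214.89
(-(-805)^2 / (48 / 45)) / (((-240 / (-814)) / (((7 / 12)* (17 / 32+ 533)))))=-10506856373475 / 16384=-641287620.45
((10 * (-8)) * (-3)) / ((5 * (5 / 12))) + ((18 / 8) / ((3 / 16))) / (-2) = 546 / 5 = 109.20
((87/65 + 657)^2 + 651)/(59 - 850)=-1833905739/3341975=-548.75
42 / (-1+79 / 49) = 343 / 5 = 68.60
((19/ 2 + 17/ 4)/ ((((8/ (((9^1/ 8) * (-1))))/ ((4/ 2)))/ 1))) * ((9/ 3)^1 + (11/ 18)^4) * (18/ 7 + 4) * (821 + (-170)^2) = -4130275704995/ 1741824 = -2371235.96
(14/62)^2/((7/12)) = 84/961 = 0.09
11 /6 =1.83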